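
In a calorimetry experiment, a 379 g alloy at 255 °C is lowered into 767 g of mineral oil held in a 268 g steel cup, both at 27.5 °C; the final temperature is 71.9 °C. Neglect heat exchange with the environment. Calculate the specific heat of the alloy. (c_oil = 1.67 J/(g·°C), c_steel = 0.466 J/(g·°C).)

c ≈ 0.899 J/(g·°C)

Energy conservation, ΣQ = 0:
379·c·(71.9 − 255) + 767·1.67·(71.9 − 27.5) + 268·0.466·(71.9 − 27.5) = 0
-69395 c = -62417
c = -62417/-69395 ≈ 0.8994 J/(g·°C)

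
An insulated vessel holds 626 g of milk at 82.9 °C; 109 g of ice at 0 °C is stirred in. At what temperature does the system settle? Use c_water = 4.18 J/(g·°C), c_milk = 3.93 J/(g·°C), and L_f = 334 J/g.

Energy conservation, ΣQ = 0:
melt ice: 109·334 = 36406; warm the meltwater: 455.62 T; milk: 2460.2(T − 82.9)
2915.8 T = 203949 − 36406 = 167543
T ≈ 57.46 °C. Since T > 0 °C, the all-ice-melts assumption holds.

T_f ≈ 57.5 °C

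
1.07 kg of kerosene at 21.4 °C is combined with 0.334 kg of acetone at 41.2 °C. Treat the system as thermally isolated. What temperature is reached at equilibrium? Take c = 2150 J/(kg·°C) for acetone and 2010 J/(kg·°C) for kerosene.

T_f ≈ 26.4 °C

T_f is the heat-capacity-weighted average of the initial temperatures:
T_f = (718.1·41.2 + 2150.7·21.4) / (718.1 + 2150.7)
    = 75611 / 2868.8 ≈ 26.36 °C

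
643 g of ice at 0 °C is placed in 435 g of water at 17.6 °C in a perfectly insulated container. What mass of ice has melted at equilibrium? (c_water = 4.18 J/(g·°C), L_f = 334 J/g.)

m_melted ≈ 95.8 g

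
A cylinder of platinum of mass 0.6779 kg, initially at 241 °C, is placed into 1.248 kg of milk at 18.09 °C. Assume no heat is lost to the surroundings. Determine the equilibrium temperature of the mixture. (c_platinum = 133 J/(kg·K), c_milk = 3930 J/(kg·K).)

T_f ≈ 22.1 °C

Setting the total heat transfer to zero:
0.6779·133·(T − 241) + 1.248·3930·(T − 18.09) = 0
90.16(T − 241) + 4904.6(T − 18.09) = 0
(90.16 + 4904.6) T = 90.16·241 + 4904.6·18.09
T = 110454 / 4994.8 = 22.1 °C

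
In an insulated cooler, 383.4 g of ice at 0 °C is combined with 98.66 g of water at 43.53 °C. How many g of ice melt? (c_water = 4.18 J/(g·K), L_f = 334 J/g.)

m_melted ≈ 53.7 g

Cooling the water to 0 °C releases 98.66·4.18·43.53 = 17952 J.
Fully melting the ice requires m_ice L_f = 383.4·334 = 128056 J.
That's not enough to melt it all — equilibrium is at 0 °C with ice remaining.
m_melt = 17952 / L_f = 53.75 g.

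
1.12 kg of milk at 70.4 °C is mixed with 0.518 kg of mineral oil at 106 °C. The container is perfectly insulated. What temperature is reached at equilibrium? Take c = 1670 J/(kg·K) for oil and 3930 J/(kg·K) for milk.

Setting the total heat transfer to zero:
0.518·1670·(T − 106) + 1.12·3930·(T − 70.4) = 0
5266.7 T = 401569
T = 401569/5266.7 ≈ 76.25 °C

T_f ≈ 76.2 °C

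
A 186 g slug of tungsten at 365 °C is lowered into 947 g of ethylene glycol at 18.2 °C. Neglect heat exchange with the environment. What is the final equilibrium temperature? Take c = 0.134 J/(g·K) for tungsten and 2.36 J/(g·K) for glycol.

T_f ≈ 22.0 °C

Heat gained plus heat lost sum to zero:
186*0.134*(T − 365) + 947*2.36*(T − 18.2) = 0
2259.8 T = 49773
T ≈ 22.02 °C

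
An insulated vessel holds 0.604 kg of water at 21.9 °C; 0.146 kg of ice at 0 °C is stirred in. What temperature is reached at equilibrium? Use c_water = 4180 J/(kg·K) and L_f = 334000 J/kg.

T_f ≈ 2.1 °C

Sum of m c ΔT and latent-heat terms is zero:
melt ice: 0.146·334000 = 48764; warm the meltwater: 610.28 T; water cools: 0.604·4180·(T − 21.9) = 2524.7(T − 21.9)
3135 T = 55291 − 48764 = 6527.4
T ≈ 2.08 °C — above 0 °C, consistent with complete melting.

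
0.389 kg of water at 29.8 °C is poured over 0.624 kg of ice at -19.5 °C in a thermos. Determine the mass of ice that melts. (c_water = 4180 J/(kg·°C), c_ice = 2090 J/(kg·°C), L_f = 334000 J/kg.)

Water can give up m c ΔT = 0.389×4180×29.8 = 48455 J before reaching 0 °C.
Warming the ice to 0 °C takes 0.624×2090×19.5 = 25431 J, leaving 23024 J for melting.
Fully melting the ice requires m_ice L_f = 0.624×334000 = 208416 J.
23024 J < 208416 J, so only part of the ice melts and the system sits at 0 °C.
m_melt = 23024 / L_f = 0.06893 kg.

m_melted ≈ 0.0689 kg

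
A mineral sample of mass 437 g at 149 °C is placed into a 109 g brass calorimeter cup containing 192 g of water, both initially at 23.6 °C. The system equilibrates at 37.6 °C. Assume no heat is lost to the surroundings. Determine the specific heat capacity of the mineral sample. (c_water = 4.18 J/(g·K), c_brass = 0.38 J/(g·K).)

c ≈ 0.243 J/(g·K)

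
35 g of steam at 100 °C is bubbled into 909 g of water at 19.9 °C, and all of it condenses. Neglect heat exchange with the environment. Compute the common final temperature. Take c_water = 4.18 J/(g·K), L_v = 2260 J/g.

T_f ≈ 42.9 °C

Net heat exchanged in the isolated system is zero:
condense steam: −35·2260 = −79100
  condensed water 100 °C→T: 146.3(T − 100)
  original water: 3799.6(T − 19.9)
3945.9 T = 79100 + 14630 + 75612 = 169342
T ≈ 42.92 °C, under the boiling point, so the assumption holds.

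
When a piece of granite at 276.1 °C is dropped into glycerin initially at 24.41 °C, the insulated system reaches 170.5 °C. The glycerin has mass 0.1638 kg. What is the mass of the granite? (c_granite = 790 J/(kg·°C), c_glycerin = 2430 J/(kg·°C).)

Taking heat into each body as positive, Σ m c ΔT = 0:
m×790×(170.5 − 276.1) + 0.1638×2430×(170.5 − 24.41) = 0
-83424 m = -58149
m = -58149/-83424 ≈ 0.697 kg

m ≈ 0.697 kg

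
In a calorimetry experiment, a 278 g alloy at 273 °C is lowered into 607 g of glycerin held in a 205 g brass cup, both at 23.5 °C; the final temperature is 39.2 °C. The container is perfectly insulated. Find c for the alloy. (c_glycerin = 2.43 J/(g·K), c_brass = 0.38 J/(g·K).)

c ≈ 0.375 J/(g·K)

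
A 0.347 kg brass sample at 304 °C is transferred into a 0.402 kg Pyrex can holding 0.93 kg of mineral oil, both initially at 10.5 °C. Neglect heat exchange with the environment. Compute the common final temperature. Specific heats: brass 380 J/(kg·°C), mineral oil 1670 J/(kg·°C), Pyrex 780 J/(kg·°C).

Taking heat into each body as positive, Σ m c ΔT = 0:
0.347×380×(T − 304) + 0.93×1670×(T − 10.5) + 0.402×780×(T − 10.5) = 0
131.86(T − 304) + 1553.1(T − 10.5) + 313.56(T − 10.5) = 0
(131.86 + 1553.1 + 313.56) T = 131.86×304 + 1553.1×10.5 + 313.56×10.5
T ≈ 29.86 °C

T_f ≈ 29.9 °C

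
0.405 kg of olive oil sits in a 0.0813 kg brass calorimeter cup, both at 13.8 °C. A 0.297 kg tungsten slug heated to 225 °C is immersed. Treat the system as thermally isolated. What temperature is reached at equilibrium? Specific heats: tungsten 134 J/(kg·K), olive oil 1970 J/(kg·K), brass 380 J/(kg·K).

Conservation of energy gives ΣQ = 0:
0.297×134×(T − 225) + 0.405×1970×(T − 13.8) + 0.0813×380×(T − 13.8) = 0
39.8(T − 225) + 797.85(T − 13.8) + 30.89(T − 13.8) = 0
(39.8 + 797.85 + 30.89) T = 39.8×225 + 797.85×13.8 + 30.89×13.8
T ≈ 23.48 °C

T_f ≈ 23.5 °C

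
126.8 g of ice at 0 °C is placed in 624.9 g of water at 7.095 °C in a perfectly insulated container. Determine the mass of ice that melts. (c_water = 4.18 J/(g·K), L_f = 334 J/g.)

Water can give up m c ΔT = 624.9×4.18×7.095 = 18533 J before reaching 0 °C.
Fully melting the ice requires m_ice L_f = 126.8×334 = 42351 J.
18533 J < 42351 J, so only part of the ice melts and the system sits at 0 °C.
m_melt = 18533 / L_f = 55.49 g.

m_melted ≈ 55.5 g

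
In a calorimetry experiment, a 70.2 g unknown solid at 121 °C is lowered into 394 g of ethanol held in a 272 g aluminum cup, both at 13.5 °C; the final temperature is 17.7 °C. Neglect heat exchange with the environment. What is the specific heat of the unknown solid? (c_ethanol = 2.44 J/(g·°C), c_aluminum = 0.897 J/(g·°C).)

Energy conservation, ΣQ = 0:
70.2·c·(17.7 − 121) + 394·2.44·(17.7 − 13.5) + 272·0.897·(17.7 − 13.5) = 0
-7251.7 c = -5062.4
c = -5062.4/-7251.7 ≈ 0.6981 J/(g·°C)

c ≈ 0.698 J/(g·°C)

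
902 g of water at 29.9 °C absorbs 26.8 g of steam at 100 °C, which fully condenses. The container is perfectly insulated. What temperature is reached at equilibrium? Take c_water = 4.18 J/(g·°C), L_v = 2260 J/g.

T_f ≈ 47.5 °C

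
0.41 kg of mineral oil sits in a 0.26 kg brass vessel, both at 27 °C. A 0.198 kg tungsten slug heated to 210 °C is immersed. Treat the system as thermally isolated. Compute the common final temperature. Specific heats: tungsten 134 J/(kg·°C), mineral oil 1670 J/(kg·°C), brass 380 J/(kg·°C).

T_f ≈ 33.0 °C

Let T be the final temperature. ΣQ_i = 0:
0.198·134·(T − 210) + 0.41·1670·(T − 27) + 0.26·380·(T − 27) = 0
810.03 T = 26726
T = 26726/810.03 ≈ 32.99 °C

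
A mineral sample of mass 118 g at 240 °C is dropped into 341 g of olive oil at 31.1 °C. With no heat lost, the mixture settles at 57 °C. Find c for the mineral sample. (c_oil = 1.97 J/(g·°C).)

Heat lost by the mineral sample = heat gained by the oil:
118×c×(240 − 57) = 341×1.97×(57 − 31.1)
21594 c = 17399  ⇒  c ≈ 0.8057 J/(g·°C)

c ≈ 0.806 J/(g·°C)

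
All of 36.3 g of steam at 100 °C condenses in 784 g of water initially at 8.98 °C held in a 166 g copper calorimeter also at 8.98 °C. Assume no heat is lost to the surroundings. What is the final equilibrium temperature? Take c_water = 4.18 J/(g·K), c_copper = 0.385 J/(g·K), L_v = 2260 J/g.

T_f ≈ 36.4 °C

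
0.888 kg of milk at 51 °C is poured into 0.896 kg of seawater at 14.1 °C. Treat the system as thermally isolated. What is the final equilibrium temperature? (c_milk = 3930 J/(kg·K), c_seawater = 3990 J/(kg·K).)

T_f ≈ 32.3 °C

With ΣQ=0 the equilibrium temperature is the m·c-weighted mean:
T_f = (3489.8·51 + 3575·14.1) / (3489.8 + 3575)
    = 228390 / 7064.9 ≈ 32.33 °C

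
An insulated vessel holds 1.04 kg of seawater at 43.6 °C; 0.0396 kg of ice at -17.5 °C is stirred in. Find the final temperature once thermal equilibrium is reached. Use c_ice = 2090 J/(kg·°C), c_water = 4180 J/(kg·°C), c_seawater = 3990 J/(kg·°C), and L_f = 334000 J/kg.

T_f ≈ 38.5 °C

Taking heat into each body as positive, Σ m c ΔT = 0:
ice -17.5→0 °C: 0.0396·2090·17.5 = 1448.4
  melt ice: 0.0396·334000 = 13226
  meltwater 0→T: 0.0396·4180·T = 165.53 T
  seawater: 4149.6(T − 43.6)
4315.1 T = 180923 − 14675 = 166248
T ≈ 38.53 °C (positive, so assuming full melt was valid).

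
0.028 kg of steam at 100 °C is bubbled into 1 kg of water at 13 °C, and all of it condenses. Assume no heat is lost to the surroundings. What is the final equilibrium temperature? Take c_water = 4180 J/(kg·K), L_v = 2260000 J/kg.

T_f ≈ 30.1 °C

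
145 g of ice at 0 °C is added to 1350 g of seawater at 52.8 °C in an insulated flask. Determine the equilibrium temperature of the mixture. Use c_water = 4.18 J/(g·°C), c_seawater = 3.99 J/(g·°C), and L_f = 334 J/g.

T_f ≈ 39.4 °C

Taking heat into each body as positive, Σ m c ΔT = 0:
latent heat to melt: 145×334 = 48430
  meltwater 0→T: 145×4.18×T = 606.1 T
  seawater: 5386.5(T − 52.8)
5992.6 T = 284407 − 48430 = 235977
T ≈ 39.38 °C. Since T > 0 °C, the all-ice-melts assumption holds.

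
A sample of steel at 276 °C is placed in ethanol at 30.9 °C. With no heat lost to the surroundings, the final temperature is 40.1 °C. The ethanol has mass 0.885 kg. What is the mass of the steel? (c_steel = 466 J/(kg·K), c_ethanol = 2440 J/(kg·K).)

m ≈ 0.181 kg

|Q_steel| = |Q_ethanol|:
m×466×(276 − 40.1) = 0.885×2440×(40.1 − 30.9)
109929 m = 19866  ⇒  m ≈ 0.1807 kg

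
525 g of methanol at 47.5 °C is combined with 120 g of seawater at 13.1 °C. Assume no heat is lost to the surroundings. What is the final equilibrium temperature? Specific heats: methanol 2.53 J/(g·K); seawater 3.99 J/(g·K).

Heat lost by the methanol equals heat gained by the seawater:
525*2.53*(47.5 − T) = 120*3.99*(T − 13.1)
1328.2(47.5 − T) = 478.8(T − 13.1)
1807 T = 69364  ⇒  T ≈ 38.39 °C

T_f ≈ 38.4 °C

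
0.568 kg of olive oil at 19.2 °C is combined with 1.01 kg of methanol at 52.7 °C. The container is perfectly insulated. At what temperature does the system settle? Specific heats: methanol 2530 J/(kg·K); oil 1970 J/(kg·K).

T_f ≈ 42.5 °C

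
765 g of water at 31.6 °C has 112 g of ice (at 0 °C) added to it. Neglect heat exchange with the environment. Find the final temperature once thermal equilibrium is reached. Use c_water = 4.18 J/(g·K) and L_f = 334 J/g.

Heat gained plus heat lost sum to zero:
fusion: m_ice L_f = 112·334 = 37408
  meltwater 0→T: 112·4.18·T = 468.16 T
  water: 3197.7(T − 31.6)
3665.9 T = 101047 − 37408 = 63639
T ≈ 17.36 °C — above 0 °C, consistent with complete melting.

T_f ≈ 17.4 °C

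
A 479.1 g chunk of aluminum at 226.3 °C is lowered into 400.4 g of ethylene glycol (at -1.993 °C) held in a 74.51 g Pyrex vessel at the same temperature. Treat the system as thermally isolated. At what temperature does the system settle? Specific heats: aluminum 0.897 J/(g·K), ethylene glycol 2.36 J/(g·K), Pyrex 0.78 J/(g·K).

T_f ≈ 66.5 °C

Let T be the final temperature. ΣQ_i = 0:
479.1×0.897×(T − 226.3) + 400.4×2.36×(T − (-1.993)) + 74.51×0.78×(T − (-1.993)) = 0
429.75(T − 226.3) + 944.94(T − (-1.993)) + 58.12(T − (-1.993)) = 0
1432.8 T = 95254
T ≈ 66.48 °C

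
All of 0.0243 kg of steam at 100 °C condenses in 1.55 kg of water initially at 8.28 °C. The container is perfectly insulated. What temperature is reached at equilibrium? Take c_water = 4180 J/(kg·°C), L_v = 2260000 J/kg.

T_f ≈ 18.0 °C

Taking heat into each body as positive, Σ m c ΔT = 0:
latent heat released on condensation: 0.0243·2260000 = 54918; condensed water 100 °C→T: 101.57(T − 100); water warms: 1.55·4180·(T − 8.28) = 6479(T − 8.28)
6580.6 T = 54918 + 10157 + 53646 = 118722
T ≈ 18.04 °C — below 100 °C, confirming all the steam condensed.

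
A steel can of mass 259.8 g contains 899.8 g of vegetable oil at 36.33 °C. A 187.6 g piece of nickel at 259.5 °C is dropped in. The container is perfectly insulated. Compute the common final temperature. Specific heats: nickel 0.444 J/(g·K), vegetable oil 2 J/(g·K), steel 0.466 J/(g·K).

T_f ≈ 45.6 °C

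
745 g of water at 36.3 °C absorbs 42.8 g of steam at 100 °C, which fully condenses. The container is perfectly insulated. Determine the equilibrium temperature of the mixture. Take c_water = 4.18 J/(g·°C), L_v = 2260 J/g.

Energy conservation, ΣQ = 0:
condense steam: −42.8×2260 = −96728
  condensed water 100 °C→T: 178.9(T − 100)
  water warms: 745×4.18×(T − 36.3) = 3114.1(T − 36.3)
3293 T = 96728 + 17890 + 113042 = 227660
T ≈ 69.13 °C (< 100 °C, so full condensation is consistent).

T_f ≈ 69.1 °C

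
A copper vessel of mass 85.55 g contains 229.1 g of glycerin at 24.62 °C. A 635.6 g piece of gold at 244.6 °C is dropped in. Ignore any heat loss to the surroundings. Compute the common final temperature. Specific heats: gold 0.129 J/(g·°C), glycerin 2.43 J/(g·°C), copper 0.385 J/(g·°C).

Taking heat into each body as positive, Σ m c ΔT = 0:
635.6×0.129×(T − 244.6) + 229.1×2.43×(T − 24.62) + 85.55×0.385×(T − 24.62) = 0
671.64 T = 34573
T = 34573 / 671.64 = 51.5 °C

T_f ≈ 51.5 °C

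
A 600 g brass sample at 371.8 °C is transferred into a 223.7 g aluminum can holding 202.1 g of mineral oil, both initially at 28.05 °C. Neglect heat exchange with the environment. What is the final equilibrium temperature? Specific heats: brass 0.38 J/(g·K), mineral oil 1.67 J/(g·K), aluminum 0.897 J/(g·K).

Taking heat into each body as positive, Σ m c ΔT = 0:
600·0.38·(T − 371.8) + 202.1·1.67·(T − 28.05) + 223.7·0.897·(T − 28.05) = 0
228(T − 371.8) + 337.51(T − 28.05) + 200.66(T − 28.05) = 0
(228 + 337.51 + 200.66) T = 228·371.8 + 337.51·28.05 + 200.66·28.05
T ≈ 130.35 °C

T_f ≈ 130.3 °C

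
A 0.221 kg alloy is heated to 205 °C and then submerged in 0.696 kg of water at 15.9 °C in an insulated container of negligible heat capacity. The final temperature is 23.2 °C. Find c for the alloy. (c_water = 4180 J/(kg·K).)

c ≈ 529 J/(kg·K)

Conservation of energy gives ΣQ = 0:
0.221×c×(23.2 − 205) + 0.696×4180×(23.2 − 15.9) = 0
-40.18 c = -21238
c = -21238/-40.18 ≈ 528.6 J/(kg·K)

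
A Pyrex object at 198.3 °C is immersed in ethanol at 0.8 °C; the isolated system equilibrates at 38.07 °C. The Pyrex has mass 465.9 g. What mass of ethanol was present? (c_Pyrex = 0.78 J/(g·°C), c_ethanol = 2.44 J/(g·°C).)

m ≈ 640 g

|Q_Pyrex| = |Q_ethanol|:
465.9×0.78×(198.3 − 38.07) = m×2.44×(38.07 − 0.8)
90.94 m = 58228  ⇒  m ≈ 640.3 g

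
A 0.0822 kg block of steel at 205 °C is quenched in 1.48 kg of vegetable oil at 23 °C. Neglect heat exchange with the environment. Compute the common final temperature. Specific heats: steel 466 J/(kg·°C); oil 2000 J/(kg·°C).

T_f ≈ 25.3 °C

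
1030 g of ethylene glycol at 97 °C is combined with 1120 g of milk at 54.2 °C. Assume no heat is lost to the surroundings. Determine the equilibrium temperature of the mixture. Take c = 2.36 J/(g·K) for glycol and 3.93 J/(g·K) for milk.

T_f ≈ 69.4 °C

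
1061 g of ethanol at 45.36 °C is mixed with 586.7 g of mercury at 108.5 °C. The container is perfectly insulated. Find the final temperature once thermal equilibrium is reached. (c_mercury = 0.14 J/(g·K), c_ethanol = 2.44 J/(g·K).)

T_f is the heat-capacity-weighted average of the initial temperatures:
T_f = (82.14×108.5 + 2588.8×45.36) / (82.14 + 2588.8)
    = 126342 / 2671 ≈ 47.30 °C

T_f ≈ 47.3 °C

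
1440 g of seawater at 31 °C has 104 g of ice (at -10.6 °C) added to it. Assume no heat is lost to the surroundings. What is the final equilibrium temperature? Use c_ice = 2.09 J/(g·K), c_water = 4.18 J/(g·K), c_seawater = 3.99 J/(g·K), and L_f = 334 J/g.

Let T be the final temperature. ΣQ_i = 0:
warm ice to 0 °C: 104×2.09×(0 − (-10.6)) = 2304; fusion: m_ice L_f = 104×334 = 34736; meltwater 0→T: 104×4.18×T = 434.72 T; seawater cools: 1440×3.99×(T − 31) = 5745.6(T − 31)
6180.3 T = 178114 − 37040 = 141074
T ≈ 22.83 °C. Since T > 0 °C, the all-ice-melts assumption holds.

T_f ≈ 22.8 °C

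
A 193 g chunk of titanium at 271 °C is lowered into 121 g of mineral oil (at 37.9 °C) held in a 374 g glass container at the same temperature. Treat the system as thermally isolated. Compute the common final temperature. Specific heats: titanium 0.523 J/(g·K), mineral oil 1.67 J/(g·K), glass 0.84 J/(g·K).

T_f ≈ 76.0 °C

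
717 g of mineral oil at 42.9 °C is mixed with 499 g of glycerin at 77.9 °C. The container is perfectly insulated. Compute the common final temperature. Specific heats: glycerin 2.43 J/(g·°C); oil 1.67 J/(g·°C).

T_f ≈ 60.5 °C

T_f is the heat-capacity-weighted average of the initial temperatures:
T_f = (1212.6·77.9 + 1197.4·42.9) / (1212.6 + 1197.4)
    = 145827 / 2410 ≈ 60.51 °C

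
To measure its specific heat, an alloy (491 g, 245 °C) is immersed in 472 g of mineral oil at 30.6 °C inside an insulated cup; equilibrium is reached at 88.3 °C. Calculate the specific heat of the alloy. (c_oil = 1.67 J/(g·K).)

Energy conservation, ΣQ = 0:
491×c×(88.3 − 245) + 472×1.67×(88.3 − 30.6) = 0
-76940 c = -45481
c = -45481/-76940 ≈ 0.5911 J/(g·K)

c ≈ 0.591 J/(g·K)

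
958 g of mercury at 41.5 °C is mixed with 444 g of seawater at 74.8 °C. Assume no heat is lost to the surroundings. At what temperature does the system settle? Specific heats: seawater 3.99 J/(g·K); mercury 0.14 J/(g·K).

Heat gained plus heat lost sum to zero:
444*3.99*(T − 74.8) + 958*0.14*(T − 41.5) = 0
1771.6(T − 74.8) + 134.12(T − 41.5) = 0
(1771.6 + 134.12) T = 1771.6*74.8 + 134.12*41.5
T = 138079/1905.7 ≈ 72.46 °C

T_f ≈ 72.5 °C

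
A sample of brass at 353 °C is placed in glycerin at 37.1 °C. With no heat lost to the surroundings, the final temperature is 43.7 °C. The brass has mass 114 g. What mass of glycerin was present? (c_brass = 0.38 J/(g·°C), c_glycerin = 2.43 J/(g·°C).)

m ≈ 835 g

Setting the total heat transfer to zero:
114×0.38×(43.7 − 353) + m×2.43×(43.7 − 37.1) = 0
16.04 m = 13399
m = 13399/16.04 ≈ 835.4 g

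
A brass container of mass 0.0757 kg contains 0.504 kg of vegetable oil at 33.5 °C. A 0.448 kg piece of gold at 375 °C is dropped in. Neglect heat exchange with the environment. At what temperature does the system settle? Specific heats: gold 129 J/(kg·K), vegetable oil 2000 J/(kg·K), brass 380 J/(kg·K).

Let T be the final temperature. ΣQ_i = 0:
0.448*129*(T − 375) + 0.504*2000*(T − 33.5) + 0.0757*380*(T − 33.5) = 0
57.79(T − 375) + 1008(T − 33.5) + 28.77(T − 33.5) = 0
(57.79 + 1008 + 28.77) T = 57.79*375 + 1008*33.5 + 28.77*33.5
T = 56404 / 1094.6 = 51.5 °C

T_f ≈ 51.5 °C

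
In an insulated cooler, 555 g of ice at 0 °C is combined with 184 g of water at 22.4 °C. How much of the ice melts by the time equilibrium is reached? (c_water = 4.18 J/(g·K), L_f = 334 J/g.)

m_melted ≈ 51.6 g

Cooling the water to 0 °C releases 184·4.18·22.4 = 17228 J.
Fully melting the ice requires m_ice L_f = 555·334 = 185370 J.
17228 J < 185370 J, so only part of the ice melts and the system sits at 0 °C.
m_melt = 17228 / L_f = 51.58 g.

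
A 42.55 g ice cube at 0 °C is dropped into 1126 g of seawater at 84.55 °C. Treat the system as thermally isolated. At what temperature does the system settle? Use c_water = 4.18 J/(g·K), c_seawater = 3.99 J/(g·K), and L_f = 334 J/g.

T_f ≈ 78.3 °C

Energy balance with sensible and latent terms:
melt ice: 42.55×334 = 14212; warm the meltwater: 177.86 T; seawater cools: 1126×3.99×(T − 84.55) = 4492.7(T − 84.55)
4670.6 T = 379861 − 14212 = 365649
T ≈ 78.29 °C. Since T > 0 °C, the all-ice-melts assumption holds.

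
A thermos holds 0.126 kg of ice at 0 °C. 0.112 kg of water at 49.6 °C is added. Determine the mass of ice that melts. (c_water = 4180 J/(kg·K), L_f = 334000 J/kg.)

m_melted ≈ 0.0695 kg

Cooling the water to 0 °C releases 0.112×4180×49.6 = 23221 J.
To melt every bit of ice: 0.126×334000 = 42084 J.
23221 J < 42084 J, so only part of the ice melts and the system sits at 0 °C.
m_melt = 23221 / L_f = 0.06952 kg.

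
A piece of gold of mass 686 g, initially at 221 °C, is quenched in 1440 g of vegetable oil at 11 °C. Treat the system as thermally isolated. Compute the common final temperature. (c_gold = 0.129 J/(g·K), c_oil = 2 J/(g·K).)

Heat gained plus heat lost sum to zero:
686*0.129*(T − 221) + 1440*2*(T − 11) = 0
88.49(T − 221) + 2880(T − 11) = 0
(88.49 + 2880) T = 88.49*221 + 2880*11
T = 51237/2968.5 ≈ 17.26 °C

T_f ≈ 17.3 °C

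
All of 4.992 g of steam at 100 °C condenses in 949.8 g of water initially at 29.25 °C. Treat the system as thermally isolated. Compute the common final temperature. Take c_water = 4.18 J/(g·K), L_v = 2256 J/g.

T_f ≈ 32.4 °C

Sum of m c ΔT and latent-heat terms is zero:
steam→water at 100 °C releases m L_v = 4.992·2256 = 11262; condensate cools 100→T: 4.992·4.18·(T − 100) = 20.87(T − 100); water warms: 949.8·4.18·(T − 29.25) = 3970.2(T − 29.25)
3991 T = 11262 + 2086.7 + 116127 = 129476
T ≈ 32.44 °C (< 100 °C, so full condensation is consistent).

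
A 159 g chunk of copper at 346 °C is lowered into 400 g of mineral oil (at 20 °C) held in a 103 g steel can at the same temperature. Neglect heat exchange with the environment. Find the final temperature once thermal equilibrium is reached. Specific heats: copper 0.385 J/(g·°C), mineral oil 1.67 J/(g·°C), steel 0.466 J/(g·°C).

T_f ≈ 45.7 °C

Energy conservation, ΣQ = 0:
159×0.385×(T − 346) + 400×1.67×(T − 20) + 103×0.466×(T − 20) = 0
61.22(T − 346) + 668(T − 20) + 48(T − 20) = 0
(61.22 + 668 + 48) T = 61.22×346 + 668×20 + 48×20
T = 35500/777.21 ≈ 45.68 °C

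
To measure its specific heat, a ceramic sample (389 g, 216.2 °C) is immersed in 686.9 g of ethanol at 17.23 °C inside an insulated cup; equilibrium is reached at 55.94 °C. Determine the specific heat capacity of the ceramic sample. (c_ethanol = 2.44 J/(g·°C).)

Net heat exchanged in the isolated system is zero:
389·c·(55.94 − 216.2) + 686.9·2.44·(55.94 − 17.23) = 0
-62341 c = -64879
c = -64879/-62341 ≈ 1.041 J/(g·°C)

c ≈ 1.04 J/(g·°C)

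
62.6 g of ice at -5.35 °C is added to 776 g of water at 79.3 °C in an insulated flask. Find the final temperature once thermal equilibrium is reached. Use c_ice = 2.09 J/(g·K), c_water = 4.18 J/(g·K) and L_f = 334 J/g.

T_f ≈ 67.2 °C

Energy balance with sensible and latent terms:
ice -5.35→0 °C: 62.6·2.09·5.35 = 699.96; melt ice: 62.6·334 = 20908; meltwater 0→T: 62.6·4.18·T = 261.67 T; water cools: 776·4.18·(T − 79.3) = 3243.7(T − 79.3)
3505.3 T = 257224 − 21608 = 235615
T ≈ 67.22 °C — above 0 °C, consistent with complete melting.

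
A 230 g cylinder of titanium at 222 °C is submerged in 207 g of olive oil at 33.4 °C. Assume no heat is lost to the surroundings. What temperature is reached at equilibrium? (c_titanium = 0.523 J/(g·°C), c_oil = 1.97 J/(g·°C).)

T_f ≈ 76.4 °C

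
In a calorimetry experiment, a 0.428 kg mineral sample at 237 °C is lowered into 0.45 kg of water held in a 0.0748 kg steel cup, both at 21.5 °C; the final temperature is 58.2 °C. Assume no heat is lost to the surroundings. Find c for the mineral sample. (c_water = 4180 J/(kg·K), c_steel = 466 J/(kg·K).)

c ≈ 919 J/(kg·K)

Conservation of energy gives ΣQ = 0:
0.428·c·(58.2 − 237) + 0.45·4180·(58.2 − 21.5) + 0.0748·466·(58.2 − 21.5) = 0
-76.53 c = -70312
c = -70312/-76.53 ≈ 918.8 J/(kg·K)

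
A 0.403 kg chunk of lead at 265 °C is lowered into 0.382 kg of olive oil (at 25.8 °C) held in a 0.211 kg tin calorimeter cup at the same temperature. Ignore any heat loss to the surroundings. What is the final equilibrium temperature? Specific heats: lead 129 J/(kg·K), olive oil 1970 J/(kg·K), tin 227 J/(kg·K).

Net heat exchanged in the isolated system is zero:
0.403×129×(T − 265) + 0.382×1970×(T − 25.8) + 0.211×227×(T − 25.8) = 0
51.99(T − 265) + 752.54(T − 25.8) + 47.9(T − 25.8) = 0
852.42 T = 34428
T ≈ 40.39 °C

T_f ≈ 40.4 °C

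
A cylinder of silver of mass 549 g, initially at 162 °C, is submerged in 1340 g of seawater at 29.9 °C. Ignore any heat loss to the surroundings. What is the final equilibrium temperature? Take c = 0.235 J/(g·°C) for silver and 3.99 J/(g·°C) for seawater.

T_f ≈ 33.0 °C

Energy conservation, ΣQ = 0:
549·0.235·(T − 162) + 1340·3.99·(T − 29.9) = 0
5475.6 T = 180764
T = 180764/5475.6 ≈ 33.01 °C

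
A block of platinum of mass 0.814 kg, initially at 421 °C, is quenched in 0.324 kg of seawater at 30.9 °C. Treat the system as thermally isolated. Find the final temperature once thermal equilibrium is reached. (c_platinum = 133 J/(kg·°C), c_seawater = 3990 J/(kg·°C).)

Conservation of energy gives ΣQ = 0:
0.814·133·(T − 421) + 0.324·3990·(T − 30.9) = 0
1401 T = 85525
T = 85525 / 1401 = 61 °C

T_f ≈ 61.0 °C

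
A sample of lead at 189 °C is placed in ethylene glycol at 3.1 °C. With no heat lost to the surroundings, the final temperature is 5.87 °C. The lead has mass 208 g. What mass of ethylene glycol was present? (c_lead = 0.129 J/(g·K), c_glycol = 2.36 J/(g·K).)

m ≈ 752 g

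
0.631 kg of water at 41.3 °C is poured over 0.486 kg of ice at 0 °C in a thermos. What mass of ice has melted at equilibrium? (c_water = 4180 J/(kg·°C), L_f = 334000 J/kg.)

m_melted ≈ 0.326 kg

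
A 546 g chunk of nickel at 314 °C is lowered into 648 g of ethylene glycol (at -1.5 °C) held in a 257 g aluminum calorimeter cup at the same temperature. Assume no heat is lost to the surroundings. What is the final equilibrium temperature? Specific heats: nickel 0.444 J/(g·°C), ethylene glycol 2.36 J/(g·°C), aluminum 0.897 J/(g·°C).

T_f ≈ 36.7 °C

Heat gained plus heat lost sum to zero:
546×0.444×(T − 314) + 648×2.36×(T − (-1.5)) + 257×0.897×(T − (-1.5)) = 0
242.42(T − 314) + 1529.3(T − (-1.5)) + 230.53(T − (-1.5)) = 0
(242.42 + 1529.3 + 230.53) T = 242.42×314 + 1529.3×(-1.5) + 230.53×(-1.5)
T = 73481/2002.2 ≈ 36.70 °C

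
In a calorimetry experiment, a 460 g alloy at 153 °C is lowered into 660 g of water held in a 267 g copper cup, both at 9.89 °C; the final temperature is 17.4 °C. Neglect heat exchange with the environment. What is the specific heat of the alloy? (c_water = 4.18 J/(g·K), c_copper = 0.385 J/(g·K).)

Conservation of energy gives ΣQ = 0:
460×c×(17.4 − 153) + 660×4.18×(17.4 − 9.89) + 267×0.385×(17.4 − 9.89) = 0
-62376 c = -21491
c = -21491/-62376 ≈ 0.3445 J/(g·K)

c ≈ 0.345 J/(g·K)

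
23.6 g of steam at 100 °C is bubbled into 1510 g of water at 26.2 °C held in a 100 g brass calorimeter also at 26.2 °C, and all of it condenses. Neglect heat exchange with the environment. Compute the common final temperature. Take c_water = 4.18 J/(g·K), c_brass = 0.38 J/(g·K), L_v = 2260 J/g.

Conservation of energy gives ΣQ = 0:
steam→water at 100 °C releases m L_v = 23.6·2260 = 53336; condensed water 100 °C→T: 98.65(T − 100); original water: 6311.8(T − 26.2); brass cup: 100·0.38·(T − 26.2) = 38(T − 26.2)
6448.4 T = 53336 + 9864.8 + 166365 = 229566
T ≈ 35.60 °C (< 100 °C, so full condensation is consistent).

T_f ≈ 35.6 °C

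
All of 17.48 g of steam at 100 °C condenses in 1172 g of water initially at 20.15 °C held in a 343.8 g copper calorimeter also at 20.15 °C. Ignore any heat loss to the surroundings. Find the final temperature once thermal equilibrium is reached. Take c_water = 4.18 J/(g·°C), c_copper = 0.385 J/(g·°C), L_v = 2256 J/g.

T_f ≈ 29.0 °C

Energy balance with sensible and latent terms:
steam→water at 100 °C releases m L_v = 17.48·2256 = 39435; condensed water 100 °C→T: 73.07(T − 100); water warms: 1172·4.18·(T − 20.15) = 4899(T − 20.15); copper cup: 343.8·0.385·(T − 20.15) = 132.36(T − 20.15)
5104.4 T = 39435 + 7306.6 + 101381 = 148123
T ≈ 29.02 °C — below 100 °C, confirming all the steam condensed.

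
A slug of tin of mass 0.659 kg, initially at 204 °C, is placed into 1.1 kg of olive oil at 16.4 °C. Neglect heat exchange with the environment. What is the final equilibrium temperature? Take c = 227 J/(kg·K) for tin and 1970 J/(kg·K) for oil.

T_f ≈ 28.5 °C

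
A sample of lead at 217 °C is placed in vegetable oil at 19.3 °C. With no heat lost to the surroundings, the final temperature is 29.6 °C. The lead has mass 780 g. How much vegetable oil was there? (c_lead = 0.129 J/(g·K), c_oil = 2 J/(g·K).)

m ≈ 915 g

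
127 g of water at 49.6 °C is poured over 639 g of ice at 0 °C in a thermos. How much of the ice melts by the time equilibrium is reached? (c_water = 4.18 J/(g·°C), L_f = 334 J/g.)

Water can give up m c ΔT = 127·4.18·49.6 = 26331 J before reaching 0 °C.
To melt every bit of ice: 639·334 = 213426 J.
Since 26331 < 213426 J, not all the ice melts; equilibrium is at 0 °C.
Mass melted = 26331/334 ≈ 78.83 g.

m_melted ≈ 78.8 g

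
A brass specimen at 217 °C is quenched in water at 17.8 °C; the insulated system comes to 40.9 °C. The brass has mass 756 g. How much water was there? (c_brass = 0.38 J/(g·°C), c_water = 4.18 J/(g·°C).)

m ≈ 524 g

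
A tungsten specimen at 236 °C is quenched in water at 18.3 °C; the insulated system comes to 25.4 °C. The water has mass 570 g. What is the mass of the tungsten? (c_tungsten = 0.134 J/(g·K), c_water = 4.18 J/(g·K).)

m ≈ 599 g

Heat gained plus heat lost sum to zero:
m×0.134×(25.4 − 236) + 570×4.18×(25.4 − 18.3) = 0
-28.22 m = -16916
m = -16916/-28.22 ≈ 599.4 g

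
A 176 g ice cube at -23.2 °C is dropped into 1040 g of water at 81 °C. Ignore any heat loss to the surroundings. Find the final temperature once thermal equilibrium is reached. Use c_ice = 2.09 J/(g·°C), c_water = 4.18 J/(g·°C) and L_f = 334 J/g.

Taking heat into each body as positive, Σ m c ΔT = 0:
ice -23.2→0 °C: 176×2.09×23.2 = 8533.9; latent heat to melt: 176×334 = 58784; warm the meltwater: 735.68 T; water: 4347.2(T − 81)
5082.9 T = 352123 − 67318 = 284805
T ≈ 56.03 °C — above 0 °C, consistent with complete melting.

T_f ≈ 56.0 °C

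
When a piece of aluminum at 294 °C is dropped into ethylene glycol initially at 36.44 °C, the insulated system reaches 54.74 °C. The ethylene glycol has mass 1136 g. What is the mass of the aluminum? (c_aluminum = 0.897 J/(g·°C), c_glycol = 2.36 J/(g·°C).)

|Q_aluminum| = |Q_glycol|:
m·0.897·(294 − 54.74) = 1136·2.36·(54.74 − 36.44)
214.62 m = 49062  ⇒  m ≈ 228.6 g

m ≈ 229 g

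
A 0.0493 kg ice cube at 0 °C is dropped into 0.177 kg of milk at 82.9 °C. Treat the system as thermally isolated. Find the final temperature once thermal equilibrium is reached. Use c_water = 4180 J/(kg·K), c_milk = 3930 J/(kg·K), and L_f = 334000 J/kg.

T_f ≈ 45.7 °C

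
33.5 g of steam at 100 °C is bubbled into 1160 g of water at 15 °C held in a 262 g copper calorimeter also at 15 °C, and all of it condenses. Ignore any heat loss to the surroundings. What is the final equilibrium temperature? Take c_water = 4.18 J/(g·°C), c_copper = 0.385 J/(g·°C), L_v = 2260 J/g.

T_f ≈ 32.2 °C

Energy conservation, ΣQ = 0:
latent heat released on condensation: 33.5×2260 = 75710
  condensed water 100 °C→T: 140.03(T − 100)
  water warms: 1160×4.18×(T − 15) = 4848.8(T − 15)
  cup: 100.87(T − 15)
5089.7 T = 75710 + 14003 + 74245 = 163958
T ≈ 32.21 °C — below 100 °C, confirming all the steam condensed.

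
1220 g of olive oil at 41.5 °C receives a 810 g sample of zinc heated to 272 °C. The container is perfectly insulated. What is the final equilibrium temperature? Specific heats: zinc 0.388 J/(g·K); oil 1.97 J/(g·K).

T_f ≈ 68.2 °C

T_f = Σ m_i c_i T_i / Σ m_i c_i:
T_f = (314.28×272 + 2403.4×41.5) / (314.28 + 2403.4)
    = 185225 / 2717.7 ≈ 68.16 °C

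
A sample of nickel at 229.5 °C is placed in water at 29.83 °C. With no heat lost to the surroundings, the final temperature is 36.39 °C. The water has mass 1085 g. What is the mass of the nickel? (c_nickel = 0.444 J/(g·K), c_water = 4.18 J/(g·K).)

m ≈ 347 g

Heat lost by the nickel = heat gained by the water:
m·0.444·(229.5 − 36.39) = 1085·4.18·(36.39 − 29.83)
85.74 m = 29752  ⇒  m ≈ 347 g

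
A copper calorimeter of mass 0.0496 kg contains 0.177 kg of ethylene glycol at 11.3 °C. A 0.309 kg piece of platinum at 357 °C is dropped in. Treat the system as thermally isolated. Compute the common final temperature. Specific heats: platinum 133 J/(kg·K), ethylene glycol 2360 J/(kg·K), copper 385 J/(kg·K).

Taking heat into each body as positive, Σ m c ΔT = 0:
0.309·133·(T − 357) + 0.177·2360·(T − 11.3) + 0.0496·385·(T − 11.3) = 0
477.91 T = 19608
T = 19608/477.91 ≈ 41.03 °C

T_f ≈ 41.0 °C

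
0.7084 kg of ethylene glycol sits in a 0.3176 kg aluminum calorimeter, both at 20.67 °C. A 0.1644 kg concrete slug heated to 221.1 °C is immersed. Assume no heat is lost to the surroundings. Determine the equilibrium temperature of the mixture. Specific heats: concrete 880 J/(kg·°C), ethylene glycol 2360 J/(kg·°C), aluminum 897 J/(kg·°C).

T_f ≈ 34.5 °C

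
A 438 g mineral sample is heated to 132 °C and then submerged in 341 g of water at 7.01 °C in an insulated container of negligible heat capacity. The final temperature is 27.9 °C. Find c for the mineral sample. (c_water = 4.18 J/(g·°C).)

Conservation of energy gives ΣQ = 0:
438×c×(27.9 − 132) + 341×4.18×(27.9 − 7.01) = 0
-45596 c = -29776
c = -29776/-45596 ≈ 0.653 J/(g·°C)

c ≈ 0.653 J/(g·°C)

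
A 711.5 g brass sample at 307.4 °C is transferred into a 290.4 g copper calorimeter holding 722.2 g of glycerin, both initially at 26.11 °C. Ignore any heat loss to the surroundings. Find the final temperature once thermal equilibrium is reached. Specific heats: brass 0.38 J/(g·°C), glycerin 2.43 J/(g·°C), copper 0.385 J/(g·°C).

T_f ≈ 61.7 °C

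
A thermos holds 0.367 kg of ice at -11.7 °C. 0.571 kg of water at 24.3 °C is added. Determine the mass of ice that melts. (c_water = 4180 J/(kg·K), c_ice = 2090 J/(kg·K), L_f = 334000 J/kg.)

m_melted ≈ 0.147 kg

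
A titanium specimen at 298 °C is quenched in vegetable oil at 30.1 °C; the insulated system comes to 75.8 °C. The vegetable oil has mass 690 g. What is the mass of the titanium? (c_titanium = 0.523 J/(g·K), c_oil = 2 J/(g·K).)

m ≈ 543 g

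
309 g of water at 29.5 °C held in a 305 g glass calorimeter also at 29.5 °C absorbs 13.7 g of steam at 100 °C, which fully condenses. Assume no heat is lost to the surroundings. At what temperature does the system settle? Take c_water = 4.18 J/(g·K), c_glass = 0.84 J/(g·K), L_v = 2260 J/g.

Taking heat into each body as positive, Σ m c ΔT = 0:
condense steam: −13.7×2260 = −30962
  condensed water 100 °C→T: 57.27(T − 100)
  original water: 1291.6(T − 29.5)
  glass cup: 305×0.84×(T − 29.5) = 256.2(T − 29.5)
1605.1 T = 30962 + 5726.6 + 45661 = 82349
T ≈ 51.31 °C, under the boiling point, so the assumption holds.

T_f ≈ 51.3 °C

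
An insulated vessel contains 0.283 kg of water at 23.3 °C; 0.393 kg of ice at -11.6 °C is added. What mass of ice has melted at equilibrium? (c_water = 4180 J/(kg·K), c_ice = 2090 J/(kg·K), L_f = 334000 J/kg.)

m_melted ≈ 0.054 kg

Heat available from the water dropping to 0 °C: 0.283×4180×23.3 = 27563 J.
Warming the ice to 0 °C takes 0.393×2090×11.6 = 9527.9 J, leaving 18035 J for melting.
To melt every bit of ice: 0.393×334000 = 131262 J.
That's not enough to melt it all — equilibrium is at 0 °C with ice remaining.
m_melt = 18035 / L_f = 0.054 kg.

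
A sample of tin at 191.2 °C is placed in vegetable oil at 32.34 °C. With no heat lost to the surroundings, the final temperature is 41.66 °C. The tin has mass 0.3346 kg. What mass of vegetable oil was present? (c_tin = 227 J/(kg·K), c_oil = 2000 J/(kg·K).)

m ≈ 0.609 kg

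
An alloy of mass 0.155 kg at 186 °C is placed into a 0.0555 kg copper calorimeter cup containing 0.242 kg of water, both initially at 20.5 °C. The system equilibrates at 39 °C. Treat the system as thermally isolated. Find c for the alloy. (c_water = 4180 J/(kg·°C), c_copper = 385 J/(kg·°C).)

c ≈ 839 J/(kg·°C)

Conservation of energy gives ΣQ = 0:
0.155·c·(39 − 186) + 0.242·4180·(39 − 20.5) + 0.0555·385·(39 − 20.5) = 0
-22.79 c = -19109
c = -19109/-22.79 ≈ 838.7 J/(kg·°C)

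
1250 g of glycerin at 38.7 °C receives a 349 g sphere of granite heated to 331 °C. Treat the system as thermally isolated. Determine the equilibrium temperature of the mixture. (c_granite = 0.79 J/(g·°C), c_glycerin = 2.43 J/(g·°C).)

T_f ≈ 63.0 °C

T_f = Σ m_i c_i T_i / Σ m_i c_i:
T_f = (275.71·331 + 3037.5·38.7) / (275.71 + 3037.5)
    = 208811 / 3313.2 ≈ 63.02 °C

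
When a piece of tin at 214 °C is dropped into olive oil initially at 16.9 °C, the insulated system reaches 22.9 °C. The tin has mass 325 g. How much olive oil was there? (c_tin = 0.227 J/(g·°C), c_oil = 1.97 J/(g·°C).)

m ≈ 1190 g

Heat lost by the tin = heat gained by the oil:
325·0.227·(214 − 22.9) = m·1.97·(22.9 − 16.9)
11.82 m = 14098  ⇒  m ≈ 1193 g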